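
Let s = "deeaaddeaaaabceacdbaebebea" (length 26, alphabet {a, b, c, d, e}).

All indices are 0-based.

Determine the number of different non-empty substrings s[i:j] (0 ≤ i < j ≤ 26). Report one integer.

318

sorted suffixes:
  #0 SA[0]=25  'a'
  #1 SA[1]=8  'aaaabceacdbaebebea'
  #2 SA[2]=9  'aaabceacdbaebebea'
  #3 SA[3]=10  'aabceacdbaebebea'
  #4 SA[4]=3  'aaddeaaaabceacdbaebebea'
  #5 SA[5]=11  'abceacdbaebebea'
  #6 SA[6]=15  'acdbaebebea'
  #7 SA[7]=4  'addeaaaabceacdbaebebea'
  #8 SA[8]=19  'aebebea'
  #9 SA[9]=18  'baebebea'
  #10 SA[10]=12  'bceacdbaebebea'
  #11 SA[11]=23  'bea'
  #12 SA[12]=21  'bebea'
  #13 SA[13]=16  'cdbaebebea'
  #14 SA[14]=13  'ceacdbaebebea'
  #15 SA[15]=17  'dbaebebea'
  #16 SA[16]=5  'ddeaaaabceacdbaebebea'
  #17 SA[17]=6  'deaaaabceacdbaebebea'
  #18 SA[18]=0  'deeaaddeaaaabceacdbaebebea'
  #19 SA[19]=24  'ea'
  #20 SA[20]=7  'eaaaabceacdbaebebea'
  #21 SA[21]=2  'eaaddeaaaabceacdbaebebea'
  #22 SA[22]=14  'eacdbaebebea'
  #23 SA[23]=22  'ebea'
  #24 SA[24]=20  'ebebea'
  #25 SA[25]=1  'eeaaddeaaaabceacdbaebebea'

SA = [25, 8, 9, 10, 3, 11, 15, 4, 19, 18, 12, 23, 21, 16, 13, 17, 5, 6, 0, 24, 7, 2, 14, 22, 20, 1]
i: (SA[i-1],SA[i]) lcp shared
  1: (25,8) 1 'a'
  2: (8,9) 3 'aaa'
  3: (9,10) 2 'aa'
  4: (10,3) 2 'aa'
  5: (3,11) 1 'a'
  6: (11,15) 1 'a'
  7: (15,4) 1 'a'
  8: (4,19) 1 'a'
  9: (19,18) 0 ''
  10: (18,12) 1 'b'
  11: (12,23) 1 'b'
  12: (23,21) 2 'be'
  13: (21,16) 0 ''
  14: (16,13) 1 'c'
  15: (13,17) 0 ''
  16: (17,5) 1 'd'
  17: (5,6) 1 'd'
  18: (6,0) 2 'de'
  19: (0,24) 0 ''
  20: (24,7) 2 'ea'
  21: (7,2) 3 'eaa'
  22: (2,14) 2 'ea'
  23: (14,22) 1 'e'
  24: (22,20) 3 'ebe'
  25: (20,1) 1 'e'

n(n+1)/2 = 26·27/2 = 351
Σ LCP = 0 + 1 + 3 + 2 + 2 + 1 + 1 + 1 + 1 + 0 + 1 + 1 + 2 + 0 + 1 + 0 + 1 + 1 + 2 + 0 + 2 + 3 + 2 + 1 + 3 + 1 = 33
distinct = 351 − 33 = 318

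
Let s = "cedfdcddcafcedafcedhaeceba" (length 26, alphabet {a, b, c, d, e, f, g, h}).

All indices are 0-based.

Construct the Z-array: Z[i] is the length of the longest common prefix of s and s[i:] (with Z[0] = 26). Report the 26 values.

[26, 0, 0, 0, 0, 1, 0, 0, 1, 0, 0, 3, 0, 0, 0, 0, 3, 0, 0, 0, 0, 0, 2, 0, 0, 0]

Z[0]=26
i=1: outside box; Z[1]=0
i=2: outside box; Z[2]=0
i=3: outside box; Z[3]=0
i=4: outside box; Z[4]=0
i=5: outside box; Z[5]=1 scan→box=[5,6)
i=6: outside box; Z[6]=0
i=7: outside box; Z[7]=0
i=8: outside box; Z[8]=1 scan→box=[8,9)
i=9: outside box; Z[9]=0
i=10: outside box; Z[10]=0
i=11: outside box; Z[11]=3 scan→box=[11,14)
i=12: min(r-i=2, Z[1]=0)=0; Z[12]=0
i=13: min(r-i=1, Z[2]=0)=0; Z[13]=0
i=14: outside box; Z[14]=0
i=15: outside box; Z[15]=0
i=16: outside box; Z[16]=3 scan→box=[16,19)
i=17: min(r-i=2, Z[1]=0)=0; Z[17]=0
i=18: min(r-i=1, Z[2]=0)=0; Z[18]=0
i=19: outside box; Z[19]=0
i=20: outside box; Z[20]=0
i=21: outside box; Z[21]=0
i=22: outside box; Z[22]=2 scan→box=[22,24)
i=23: min(r-i=1, Z[1]=0)=0; Z[23]=0
i=24: outside box; Z[24]=0
i=25: outside box; Z[25]=0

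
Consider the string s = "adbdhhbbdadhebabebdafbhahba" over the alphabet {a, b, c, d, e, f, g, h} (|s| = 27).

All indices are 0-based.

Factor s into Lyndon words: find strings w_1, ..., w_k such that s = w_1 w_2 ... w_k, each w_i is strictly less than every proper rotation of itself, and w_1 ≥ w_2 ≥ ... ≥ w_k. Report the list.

emit factor 1: 'adbdhhbbdadheb' (i=0, period=14)
emit factor 2: 'abebdafbhahb' (i=14, period=12)
emit factor 3: 'a' (i=26, period=1)

["adbdhhbbdadheb", "abebdafbhahb", "a"]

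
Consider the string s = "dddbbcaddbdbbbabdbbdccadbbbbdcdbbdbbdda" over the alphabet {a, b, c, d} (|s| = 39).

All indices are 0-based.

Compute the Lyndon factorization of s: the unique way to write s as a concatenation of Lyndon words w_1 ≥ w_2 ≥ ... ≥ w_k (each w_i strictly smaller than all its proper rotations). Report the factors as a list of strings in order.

["d", "d", "d", "bbc", "addbdbbb", "abdbbdccadbbbbdcdbbdbbdd", "a"]

emit factor 1: 'd' (i=0, period=1)
emit factor 2: 'd' (i=1, period=1)
emit factor 3: 'd' (i=2, period=1)
emit factor 4: 'bbc' (i=3, period=3)
emit factor 5: 'addbdbbb' (i=6, period=8)
emit factor 6: 'abdbbdccadbbbbdcdbbdbbdd' (i=14, period=24)
emit factor 7: 'a' (i=38, period=1)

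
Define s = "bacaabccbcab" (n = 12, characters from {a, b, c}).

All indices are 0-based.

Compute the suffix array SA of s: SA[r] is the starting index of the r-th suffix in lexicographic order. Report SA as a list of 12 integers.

rank→(start, suffix):
  0 → (3, 'aabccbcab')
  1 → (10, 'ab')
  2 → (4, 'abccbcab')
  3 → (1, 'acaabccbcab')
  4 → (11, 'b')
  5 → (0, 'bacaabccbcab')
  6 → (8, 'bcab')
  7 → (5, 'bccbcab')
  8 → (2, 'caabccbcab')
  9 → (9, 'cab')
  10 → (7, 'cbcab')
  11 → (6, 'ccbcab')

[3, 10, 4, 1, 11, 0, 8, 5, 2, 9, 7, 6]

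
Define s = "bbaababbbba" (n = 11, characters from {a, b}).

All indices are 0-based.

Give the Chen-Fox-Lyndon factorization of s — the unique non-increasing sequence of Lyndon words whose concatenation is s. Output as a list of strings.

emit factor 1: 'b' (i=0, period=1)
emit factor 2: 'b' (i=1, period=1)
emit factor 3: 'aababbbb' (i=2, period=8)
emit factor 4: 'a' (i=10, period=1)

["b", "b", "aababbbb", "a"]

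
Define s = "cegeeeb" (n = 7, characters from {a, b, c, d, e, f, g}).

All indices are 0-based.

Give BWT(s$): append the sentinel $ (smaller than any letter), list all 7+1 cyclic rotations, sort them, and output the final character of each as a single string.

be$eegce

rank  rotation  last
    0  $cegeeeb  b
    1  b$cegeee  e
    2  cegeeeb$  $
    3  eb$cegee  e
    4  eeb$cege  e
    5  eeeb$ceg  g
    6  egeeeb$c  c
    7  geeeb$ce  e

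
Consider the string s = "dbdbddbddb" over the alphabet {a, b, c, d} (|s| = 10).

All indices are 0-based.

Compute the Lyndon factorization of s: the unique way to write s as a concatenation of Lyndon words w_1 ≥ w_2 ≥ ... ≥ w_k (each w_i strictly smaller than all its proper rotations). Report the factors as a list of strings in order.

["d", "bdbddbdd", "b"]

emit factor 1: 'd' (i=0, period=1)
emit factor 2: 'bdbddbdd' (i=1, period=8)
emit factor 3: 'b' (i=9, period=1)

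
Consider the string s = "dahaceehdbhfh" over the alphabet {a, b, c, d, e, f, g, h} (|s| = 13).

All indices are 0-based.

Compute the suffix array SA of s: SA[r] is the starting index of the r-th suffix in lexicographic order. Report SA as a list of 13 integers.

rank→(start, suffix):
  0 → (3, 'aceehdbhfh')
  1 → (1, 'ahaceehdbhfh')
  2 → (9, 'bhfh')
  3 → (4, 'ceehdbhfh')
  4 → (0, 'dahaceehdbhfh')
  5 → (8, 'dbhfh')
  6 → (5, 'eehdbhfh')
  7 → (6, 'ehdbhfh')
  8 → (11, 'fh')
  9 → (12, 'h')
  10 → (2, 'haceehdbhfh')
  11 → (7, 'hdbhfh')
  12 → (10, 'hfh')

[3, 1, 9, 4, 0, 8, 5, 6, 11, 12, 2, 7, 10]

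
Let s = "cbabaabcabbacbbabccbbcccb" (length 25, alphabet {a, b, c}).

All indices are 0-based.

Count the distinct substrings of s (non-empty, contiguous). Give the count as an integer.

282

rank | idx | suffix
   0 |   4 | aabcabbacbbabccbbcccb
   1 |   2 | abaabcabbacbbabccbbcccb
   2 |   8 | abbacbbabccbbcccb
   3 |   5 | abcabbacbbabccbbcccb
   4 |  15 | abccbbcccb
   5 |  11 | acbbabccbbcccb
   6 |  24 | b
   7 |   3 | baabcabbacbbabccbbcccb
   8 |   1 | babaabcabbacbbabccbbcccb
   9 |  14 | babccbbcccb
  10 |  10 | bacbbabccbbcccb
  11 |  13 | bbabccbbcccb
  12 |   9 | bbacbbabccbbcccb
  13 |  19 | bbcccb
  14 |   6 | bcabbacbbabccbbcccb
  15 |  16 | bccbbcccb
  16 |  20 | bcccb
  17 |   7 | cabbacbbabccbbcccb
  18 |  23 | cb
  19 |   0 | cbabaabcabbacbbabccbbcccb
  20 |  12 | cbbabccbbcccb
  21 |  18 | cbbcccb
  22 |  22 | ccb
  23 |  17 | ccbbcccb
  24 |  21 | cccb

SA = [4, 2, 8, 5, 15, 11, 24, 3, 1, 14, 10, 13, 9, 19, 6, 16, 20, 7, 23, 0, 12, 18, 22, 17, 21]
i: (SA[i-1],SA[i]) lcp shared
  1: (4,2) 1 'a'
  2: (2,8) 2 'ab'
  3: (8,5) 2 'ab'
  4: (5,15) 3 'abc'
  5: (15,11) 1 'a'
  6: (11,24) 0 ''
  7: (24,3) 1 'b'
  8: (3,1) 2 'ba'
  9: (1,14) 3 'bab'
  10: (14,10) 2 'ba'
  11: (10,13) 1 'b'
  12: (13,9) 3 'bba'
  13: (9,19) 2 'bb'
  14: (19,6) 1 'b'
  15: (6,16) 2 'bc'
  16: (16,20) 3 'bcc'
  17: (20,7) 0 ''
  18: (7,23) 1 'c'
  19: (23,0) 2 'cb'
  20: (0,12) 2 'cb'
  21: (12,18) 3 'cbb'
  22: (18,22) 1 'c'
  23: (22,17) 3 'ccb'
  24: (17,21) 2 'cc'

n(n+1)/2 = 25·26/2 = 325
Σ LCP = 0 + 1 + 2 + 2 + 3 + 1 + 0 + 1 + 2 + 3 + 2 + 1 + 3 + 2 + 1 + 2 + 3 + 0 + 1 + 2 + 2 + 3 + 1 + 3 + 2 = 43
distinct = 325 − 43 = 282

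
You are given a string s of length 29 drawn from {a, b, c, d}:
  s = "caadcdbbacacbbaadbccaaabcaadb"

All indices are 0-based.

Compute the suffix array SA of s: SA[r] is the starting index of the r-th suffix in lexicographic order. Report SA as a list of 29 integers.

rank | idx | suffix
   0 |  20 | aaabcaadb
   1 |  21 | aabcaadb
   2 |  25 | aadb
   3 |  14 | aadbccaaabcaadb
   4 |   1 | aadcdbbacacbbaadbccaaabcaadb
   5 |  22 | abcaadb
   6 |   8 | acacbbaadbccaaabcaadb
   7 |  10 | acbbaadbccaaabcaadb
   8 |  26 | adb
   9 |  15 | adbccaaabcaadb
  10 |   2 | adcdbbacacbbaadbccaaabcaadb
  11 |  28 | b
  12 |  13 | baadbccaaabcaadb
  13 |   7 | bacacbbaadbccaaabcaadb
  14 |  12 | bbaadbccaaabcaadb
  15 |   6 | bbacacbbaadbccaaabcaadb
  16 |  23 | bcaadb
  17 |  17 | bccaaabcaadb
  18 |  19 | caaabcaadb
  19 |  24 | caadb
  20 |   0 | caadcdbbacacbbaadbccaaabcaadb
  21 |   9 | cacbbaadbccaaabcaadb
  22 |  11 | cbbaadbccaaabcaadb
  23 |  18 | ccaaabcaadb
  24 |   4 | cdbbacacbbaadbccaaabcaadb
  25 |  27 | db
  26 |   5 | dbbacacbbaadbccaaabcaadb
  27 |  16 | dbccaaabcaadb
  28 |   3 | dcdbbacacbbaadbccaaabcaadb

[20, 21, 25, 14, 1, 22, 8, 10, 26, 15, 2, 28, 13, 7, 12, 6, 23, 17, 19, 24, 0, 9, 11, 18, 4, 27, 5, 16, 3]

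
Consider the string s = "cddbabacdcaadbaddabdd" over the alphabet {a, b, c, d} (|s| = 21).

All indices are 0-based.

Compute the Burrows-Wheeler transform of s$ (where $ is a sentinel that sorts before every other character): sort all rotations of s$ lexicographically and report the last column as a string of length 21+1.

rank  rotation                last
    0  $cddbabacdcaadbaddabdd  d
    1  aadbaddabdd$cddbabacdc  c
    2  abacdcaadbaddabdd$cddb  b
    3  abdd$cddbabacdcaadbadd  d
    4  acdcaadbaddabdd$cddbab  b
    5  adbaddabdd$cddbabacdca  a
    6  addabdd$cddbabacdcaadb  b
    7  babacdcaadbaddabdd$cdd  d
    8  bacdcaadbaddabdd$cddba  a
    9  baddabdd$cddbabacdcaad  d
   10  bdd$cddbabacdcaadbadda  a
   11  caadbaddabdd$cddbabacd  d
   12  cdcaadbaddabdd$cddbaba  a
   13  cddbabacdcaadbaddabdd$  $
   14  d$cddbabacdcaadbaddabd  d
   15  dabdd$cddbabacdcaadbad  d
   16  dbabacdcaadbaddabdd$cd  d
   17  dbaddabdd$cddbabacdcaa  a
   18  dcaadbaddabdd$cddbabac  c
   19  dd$cddbabacdcaadbaddab  b
   20  ddabdd$cddbabacdcaadba  a
   21  ddbabacdcaadbaddabdd$c  c

dcbdbabdadada$dddacbac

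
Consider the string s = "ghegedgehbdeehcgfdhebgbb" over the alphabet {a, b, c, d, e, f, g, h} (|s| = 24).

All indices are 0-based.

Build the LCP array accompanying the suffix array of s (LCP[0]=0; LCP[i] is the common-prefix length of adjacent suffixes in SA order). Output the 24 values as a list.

[0, 1, 1, 1, 0, 0, 1, 1, 0, 1, 1, 1, 1, 2, 0, 0, 1, 2, 1, 1, 0, 1, 1, 2]

rank | idx | suffix
   0 |  23 | b
   1 |  22 | bb
   2 |   9 | bdeehcgfdhebgbb
   3 |  20 | bgbb
   4 |  14 | cgfdhebgbb
   5 |  10 | deehcgfdhebgbb
   6 |   5 | dgehbdeehcgfdhebgbb
   7 |  17 | dhebgbb
   8 |  19 | ebgbb
   9 |   4 | edgehbdeehcgfdhebgbb
  10 |  11 | eehcgfdhebgbb
  11 |   2 | egedgehbdeehcgfdhebgbb
  12 |   7 | ehbdeehcgfdhebgbb
  13 |  12 | ehcgfdhebgbb
  14 |  16 | fdhebgbb
  15 |  21 | gbb
  16 |   3 | gedgehbdeehcgfdhebgbb
  17 |   6 | gehbdeehcgfdhebgbb
  18 |  15 | gfdhebgbb
  19 |   0 | ghegedgehbdeehcgfdhebgbb
  20 |   8 | hbdeehcgfdhebgbb
  21 |  13 | hcgfdhebgbb
  22 |  18 | hebgbb
  23 |   1 | hegedgehbdeehcgfdhebgbb

SA = [23, 22, 9, 20, 14, 10, 5, 17, 19, 4, 11, 2, 7, 12, 16, 21, 3, 6, 15, 0, 8, 13, 18, 1]
i: (SA[i-1],SA[i]) lcp shared
  1: (23,22) 1 'b'
  2: (22,9) 1 'b'
  3: (9,20) 1 'b'
  4: (20,14) 0 ''
  5: (14,10) 0 ''
  6: (10,5) 1 'd'
  7: (5,17) 1 'd'
  8: (17,19) 0 ''
  9: (19,4) 1 'e'
  10: (4,11) 1 'e'
  11: (11,2) 1 'e'
  12: (2,7) 1 'e'
  13: (7,12) 2 'eh'
  14: (12,16) 0 ''
  15: (16,21) 0 ''
  16: (21,3) 1 'g'
  17: (3,6) 2 'ge'
  18: (6,15) 1 'g'
  19: (15,0) 1 'g'
  20: (0,8) 0 ''
  21: (8,13) 1 'h'
  22: (13,18) 1 'h'
  23: (18,1) 2 'he'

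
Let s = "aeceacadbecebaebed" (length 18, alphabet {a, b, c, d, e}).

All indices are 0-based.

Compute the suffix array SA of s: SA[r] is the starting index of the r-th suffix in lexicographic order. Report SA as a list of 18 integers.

rank→(start, suffix):
  0 → (4, 'acadbecebaebed')
  1 → (6, 'adbecebaebed')
  2 → (13, 'aebed')
  3 → (0, 'aeceacadbecebaebed')
  4 → (12, 'baebed')
  5 → (8, 'becebaebed')
  6 → (15, 'bed')
  7 → (5, 'cadbecebaebed')
  8 → (2, 'ceacadbecebaebed')
  9 → (10, 'cebaebed')
  10 → (17, 'd')
  11 → (7, 'dbecebaebed')
  12 → (3, 'eacadbecebaebed')
  13 → (11, 'ebaebed')
  14 → (14, 'ebed')
  15 → (1, 'eceacadbecebaebed')
  16 → (9, 'ecebaebed')
  17 → (16, 'ed')

[4, 6, 13, 0, 12, 8, 15, 5, 2, 10, 17, 7, 3, 11, 14, 1, 9, 16]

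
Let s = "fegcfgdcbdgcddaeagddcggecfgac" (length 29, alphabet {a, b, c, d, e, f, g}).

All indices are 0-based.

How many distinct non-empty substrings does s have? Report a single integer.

406

rank→(start, suffix):
  0 → (27, 'ac')
  1 → (14, 'aeagddcggecfgac')
  2 → (16, 'agddcggecfgac')
  3 → (8, 'bdgcddaeagddcggecfgac')
  4 → (28, 'c')
  5 → (7, 'cbdgcddaeagddcggecfgac')
  6 → (11, 'cddaeagddcggecfgac')
  7 → (24, 'cfgac')
  8 → (3, 'cfgdcbdgcddaeagddcggecfgac')
  9 → (20, 'cggecfgac')
  10 → (13, 'daeagddcggecfgac')
  11 → (6, 'dcbdgcddaeagddcggecfgac')
  12 → (19, 'dcggecfgac')
  13 → (12, 'ddaeagddcggecfgac')
  14 → (18, 'ddcggecfgac')
  15 → (9, 'dgcddaeagddcggecfgac')
  16 → (15, 'eagddcggecfgac')
  17 → (23, 'ecfgac')
  18 → (1, 'egcfgdcbdgcddaeagddcggecfgac')
  19 → (0, 'fegcfgdcbdgcddaeagddcggecfgac')
  20 → (25, 'fgac')
  21 → (4, 'fgdcbdgcddaeagddcggecfgac')
  22 → (26, 'gac')
  23 → (10, 'gcddaeagddcggecfgac')
  24 → (2, 'gcfgdcbdgcddaeagddcggecfgac')
  25 → (5, 'gdcbdgcddaeagddcggecfgac')
  26 → (17, 'gddcggecfgac')
  27 → (22, 'gecfgac')
  28 → (21, 'ggecfgac')

SA = [27, 14, 16, 8, 28, 7, 11, 24, 3, 20, 13, 6, 19, 12, 18, 9, 15, 23, 1, 0, 25, 4, 26, 10, 2, 5, 17, 22, 21]
[i] adj suffixes → lcp
  [1] 27/14 → 1 ('a')
  [2] 14/16 → 1 ('a')
  [3] 16/8 → 0 ('')
  [4] 8/28 → 0 ('')
  [5] 28/7 → 1 ('c')
  [6] 7/11 → 1 ('c')
  [7] 11/24 → 1 ('c')
  [8] 24/3 → 3 ('cfg')
  [9] 3/20 → 1 ('c')
  [10] 20/13 → 0 ('')
  [11] 13/6 → 1 ('d')
  [12] 6/19 → 2 ('dc')
  [13] 19/12 → 1 ('d')
  [14] 12/18 → 2 ('dd')
  [15] 18/9 → 1 ('d')
  [16] 9/15 → 0 ('')
  [17] 15/23 → 1 ('e')
  [18] 23/1 → 1 ('e')
  [19] 1/0 → 0 ('')
  [20] 0/25 → 1 ('f')
  [21] 25/4 → 2 ('fg')
  [22] 4/26 → 0 ('')
  [23] 26/10 → 1 ('g')
  [24] 10/2 → 2 ('gc')
  [25] 2/5 → 1 ('g')
  [26] 5/17 → 2 ('gd')
  [27] 17/22 → 1 ('g')
  [28] 22/21 → 1 ('g')

n(n+1)/2 = 29·30/2 = 435
Σ LCP = 0 + 1 + 1 + 0 + 0 + 1 + 1 + 1 + 3 + 1 + 0 + 1 + 2 + 1 + 2 + 1 + 0 + 1 + 1 + 0 + 1 + 2 + 0 + 1 + 2 + 1 + 2 + 1 + 1 = 29
distinct = 435 − 29 = 406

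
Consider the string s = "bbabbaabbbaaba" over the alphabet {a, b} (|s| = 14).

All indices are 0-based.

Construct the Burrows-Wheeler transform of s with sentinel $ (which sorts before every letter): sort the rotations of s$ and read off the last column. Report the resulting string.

abbbabaabbbba$a

rank  rotation         last
    0  $bbabbaabbbaaba  a
    1  a$bbabbaabbbaab  b
    2  aaba$bbabbaabbb  b
    3  aabbbaaba$bbabb  b
    4  aba$bbabbaabbba  a
    5  abbaabbbaaba$bb  b
    6  abbbaaba$bbabba  a
    7  ba$bbabbaabbbaa  a
    8  baaba$bbabbaabb  b
    9  baabbbaaba$bbab  b
   10  babbaabbbaaba$b  b
   11  bbaaba$bbabbaab  b
   12  bbaabbbaaba$bba  a
   13  bbabbaabbbaaba$  $
   14  bbbaaba$bbabbaa  a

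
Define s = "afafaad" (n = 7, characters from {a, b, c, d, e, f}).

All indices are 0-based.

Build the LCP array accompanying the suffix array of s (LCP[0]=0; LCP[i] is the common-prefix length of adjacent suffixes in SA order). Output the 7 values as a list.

rank | idx | suffix
   0 |   4 | aad
   1 |   5 | ad
   2 |   2 | afaad
   3 |   0 | afafaad
   4 |   6 | d
   5 |   3 | faad
   6 |   1 | fafaad

SA = [4, 5, 2, 0, 6, 3, 1]
rank  pair      lcp
   1  s[4:],s[5:]  1  'a'
   2  s[5:],s[2:]  1  'a'
   3  s[2:],s[0:]  3  'afa'
   4  s[0:],s[6:]  0  ''
   5  s[6:],s[3:]  0  ''
   6  s[3:],s[1:]  2  'fa'

[0, 1, 1, 3, 0, 0, 2]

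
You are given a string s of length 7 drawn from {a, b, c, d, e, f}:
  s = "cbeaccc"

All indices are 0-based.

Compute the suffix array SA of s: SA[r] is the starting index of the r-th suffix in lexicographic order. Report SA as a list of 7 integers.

sorted suffixes:
  #0 SA[0]=3  'accc'
  #1 SA[1]=1  'beaccc'
  #2 SA[2]=6  'c'
  #3 SA[3]=0  'cbeaccc'
  #4 SA[4]=5  'cc'
  #5 SA[5]=4  'ccc'
  #6 SA[6]=2  'eaccc'

[3, 1, 6, 0, 5, 4, 2]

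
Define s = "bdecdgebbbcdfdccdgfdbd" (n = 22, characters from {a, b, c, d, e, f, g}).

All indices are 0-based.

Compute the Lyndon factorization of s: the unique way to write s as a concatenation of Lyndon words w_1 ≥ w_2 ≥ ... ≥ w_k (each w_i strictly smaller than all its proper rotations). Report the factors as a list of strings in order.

["bdecdge", "bbbcdfdccdgfdbd"]

emit factor 1: 'bdecdge' (i=0, period=7)
emit factor 2: 'bbbcdfdccdgfdbd' (i=7, period=15)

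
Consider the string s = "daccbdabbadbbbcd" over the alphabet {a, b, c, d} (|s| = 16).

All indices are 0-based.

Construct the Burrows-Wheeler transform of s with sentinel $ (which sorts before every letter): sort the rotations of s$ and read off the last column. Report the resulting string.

dddbbadbbccabcb$a

rank  rotation           last
    0  $daccbdabbadbbbcd  d
    1  abbadbbbcd$daccbd  d
    2  accbdabbadbbbcd$d  d
    3  adbbbcd$daccbdabb  b
    4  badbbbcd$daccbdab  b
    5  bbadbbbcd$daccbda  a
    6  bbbcd$daccbdabbad  d
    7  bbcd$daccbdabbadb  b
    8  bcd$daccbdabbadbb  b
    9  bdabbadbbbcd$dacc  c
   10  cbdabbadbbbcd$dac  c
   11  ccbdabbadbbbcd$da  a
   12  cd$daccbdabbadbbb  b
   13  d$daccbdabbadbbbc  c
   14  dabbadbbbcd$daccb  b
   15  daccbdabbadbbbcd$  $
   16  dbbbcd$daccbdabba  a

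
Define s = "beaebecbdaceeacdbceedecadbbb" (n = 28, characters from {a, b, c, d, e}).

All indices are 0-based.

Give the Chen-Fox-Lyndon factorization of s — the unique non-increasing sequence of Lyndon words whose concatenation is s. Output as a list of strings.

["be", "aebecbd", "acee", "acdbceedecadbbb"]

emit factor 1: 'be' (i=0, period=2)
emit factor 2: 'aebecbd' (i=2, period=7)
emit factor 3: 'acee' (i=9, period=4)
emit factor 4: 'acdbceedecadbbb' (i=13, period=15)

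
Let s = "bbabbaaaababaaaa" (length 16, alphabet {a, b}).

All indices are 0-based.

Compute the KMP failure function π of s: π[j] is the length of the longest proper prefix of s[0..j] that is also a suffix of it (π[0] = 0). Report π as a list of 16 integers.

π[0] = 0
j=1 s[j]='b': π[1]=1 (border 'b')
j=2 s[j]='a': k: 1→0; π[2]=0 (border '')
j=3 s[j]='b': π[3]=1 (border 'b')
j=4 s[j]='b': π[4]=2 (border 'bb')
j=5 s[j]='a': π[5]=3 (border 'bba')
j=6 s[j]='a': k: 3→0; π[6]=0 (border '')
j=7 s[j]='a': π[7]=0 (border '')
j=8 s[j]='a': π[8]=0 (border '')
j=9 s[j]='b': π[9]=1 (border 'b')
j=10 s[j]='a': k: 1→0; π[10]=0 (border '')
j=11 s[j]='b': π[11]=1 (border 'b')
j=12 s[j]='a': k: 1→0; π[12]=0 (border '')
j=13 s[j]='a': π[13]=0 (border '')
j=14 s[j]='a': π[14]=0 (border '')
j=15 s[j]='a': π[15]=0 (border '')

[0, 1, 0, 1, 2, 3, 0, 0, 0, 1, 0, 1, 0, 0, 0, 0]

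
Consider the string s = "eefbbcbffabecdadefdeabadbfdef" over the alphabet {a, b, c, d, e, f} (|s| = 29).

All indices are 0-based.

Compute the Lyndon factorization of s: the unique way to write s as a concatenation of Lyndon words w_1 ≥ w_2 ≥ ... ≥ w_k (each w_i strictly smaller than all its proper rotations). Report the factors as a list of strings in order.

emit factor 1: 'eef' (i=0, period=3)
emit factor 2: 'bbcbff' (i=3, period=6)
emit factor 3: 'abecdadefde' (i=9, period=11)
emit factor 4: 'abadbfdef' (i=20, period=9)

["eef", "bbcbff", "abecdadefde", "abadbfdef"]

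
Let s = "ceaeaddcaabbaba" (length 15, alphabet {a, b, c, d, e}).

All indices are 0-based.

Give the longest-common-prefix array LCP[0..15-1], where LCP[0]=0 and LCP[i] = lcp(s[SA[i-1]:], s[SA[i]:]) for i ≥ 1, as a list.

[0, 1, 1, 2, 1, 1, 0, 2, 1, 0, 1, 0, 1, 0, 2]

rank→(start, suffix):
  0 → (14, 'a')
  1 → (8, 'aabbaba')
  2 → (12, 'aba')
  3 → (9, 'abbaba')
  4 → (4, 'addcaabbaba')
  5 → (2, 'aeaddcaabbaba')
  6 → (13, 'ba')
  7 → (11, 'baba')
  8 → (10, 'bbaba')
  9 → (7, 'caabbaba')
  10 → (0, 'ceaeaddcaabbaba')
  11 → (6, 'dcaabbaba')
  12 → (5, 'ddcaabbaba')
  13 → (3, 'eaddcaabbaba')
  14 → (1, 'eaeaddcaabbaba')

SA = [14, 8, 12, 9, 4, 2, 13, 11, 10, 7, 0, 6, 5, 3, 1]
rank  pair      lcp
   1  s[14:],s[8:]  1  'a'
   2  s[8:],s[12:]  1  'a'
   3  s[12:],s[9:]  2  'ab'
   4  s[9:],s[4:]  1  'a'
   5  s[4:],s[2:]  1  'a'
   6  s[2:],s[13:]  0  ''
   7  s[13:],s[11:]  2  'ba'
   8  s[11:],s[10:]  1  'b'
   9  s[10:],s[7:]  0  ''
  10  s[7:],s[0:]  1  'c'
  11  s[0:],s[6:]  0  ''
  12  s[6:],s[5:]  1  'd'
  13  s[5:],s[3:]  0  ''
  14  s[3:],s[1:]  2  'ea'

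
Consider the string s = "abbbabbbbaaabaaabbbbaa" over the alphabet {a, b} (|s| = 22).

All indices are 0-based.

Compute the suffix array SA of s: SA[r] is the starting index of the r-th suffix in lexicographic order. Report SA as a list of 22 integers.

[21, 20, 9, 13, 10, 14, 11, 0, 15, 4, 19, 8, 12, 3, 18, 7, 2, 17, 6, 1, 16, 5]

sorted suffixes:
  #0 SA[0]=21  'a'
  #1 SA[1]=20  'aa'
  #2 SA[2]=9  'aaabaaabbbbaa'
  #3 SA[3]=13  'aaabbbbaa'
  #4 SA[4]=10  'aabaaabbbbaa'
  #5 SA[5]=14  'aabbbbaa'
  #6 SA[6]=11  'abaaabbbbaa'
  #7 SA[7]=0  'abbbabbbbaaabaaabbbbaa'
  #8 SA[8]=15  'abbbbaa'
  #9 SA[9]=4  'abbbbaaabaaabbbbaa'
  #10 SA[10]=19  'baa'
  #11 SA[11]=8  'baaabaaabbbbaa'
  #12 SA[12]=12  'baaabbbbaa'
  #13 SA[13]=3  'babbbbaaabaaabbbbaa'
  #14 SA[14]=18  'bbaa'
  #15 SA[15]=7  'bbaaabaaabbbbaa'
  #16 SA[16]=2  'bbabbbbaaabaaabbbbaa'
  #17 SA[17]=17  'bbbaa'
  #18 SA[18]=6  'bbbaaabaaabbbbaa'
  #19 SA[19]=1  'bbbabbbbaaabaaabbbbaa'
  #20 SA[20]=16  'bbbbaa'
  #21 SA[21]=5  'bbbbaaabaaabbbbaa'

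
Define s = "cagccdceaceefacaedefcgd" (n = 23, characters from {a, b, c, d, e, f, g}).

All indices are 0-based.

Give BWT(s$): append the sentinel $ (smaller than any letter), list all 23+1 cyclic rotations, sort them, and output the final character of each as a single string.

dfecca$gcdafgcecacedeeac

rank  rotation                  last
    0  $cagccdceaceefacaedefcgd  d
    1  acaedefcgd$cagccdceaceef  f
    2  aceefacaedefcgd$cagccdce  e
    3  aedefcgd$cagccdceaceefac  c
    4  agccdceaceefacaedefcgd$c  c
    5  caedefcgd$cagccdceaceefa  a
    6  cagccdceaceefacaedefcgd$  $
    7  ccdceaceefacaedefcgd$cag  g
    8  cdceaceefacaedefcgd$cagc  c
    9  ceaceefacaedefcgd$cagccd  d
   10  ceefacaedefcgd$cagccdcea  a
   11  cgd$cagccdceaceefacaedef  f
   12  d$cagccdceaceefacaedefcg  g
   13  dceaceefacaedefcgd$cagcc  c
   14  defcgd$cagccdceaceefacae  e
   15  eaceefacaedefcgd$cagccdc  c
   16  edefcgd$cagccdceaceefaca  a
   17  eefacaedefcgd$cagccdceac  c
   18  efacaedefcgd$cagccdceace  e
   19  efcgd$cagccdceaceefacaed  d
   20  facaedefcgd$cagccdceacee  e
   21  fcgd$cagccdceaceefacaede  e
   22  gccdceaceefacaedefcgd$ca  a
   23  gd$cagccdceaceefacaedefc  c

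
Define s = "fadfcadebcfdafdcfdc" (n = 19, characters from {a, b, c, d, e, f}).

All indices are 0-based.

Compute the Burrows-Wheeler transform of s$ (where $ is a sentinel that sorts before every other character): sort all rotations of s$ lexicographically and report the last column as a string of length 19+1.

rank  rotation              last
    0  $fadfcadebcfdafdcfdc  c
    1  adebcfdafdcfdc$fadfc  c
    2  adfcadebcfdafdcfdc$f  f
    3  afdcfdc$fadfcadebcfd  d
    4  bcfdafdcfdc$fadfcade  e
    5  c$fadfcadebcfdafdcfd  d
    6  cadebcfdafdcfdc$fadf  f
    7  cfdafdcfdc$fadfcadeb  b
    8  cfdc$fadfcadebcfdafd  d
    9  dafdcfdc$fadfcadebcf  f
   10  dc$fadfcadebcfdafdcf  f
   11  dcfdc$fadfcadebcfdaf  f
   12  debcfdafdcfdc$fadfca  a
   13  dfcadebcfdafdcfdc$fa  a
   14  ebcfdafdcfdc$fadfcad  d
   15  fadfcadebcfdafdcfdc$  $
   16  fcadebcfdafdcfdc$fad  d
   17  fdafdcfdc$fadfcadebc  c
   18  fdc$fadfcadebcfdafdc  c
   19  fdcfdc$fadfcadebcfda  a

ccfdedfbdfffaad$dcca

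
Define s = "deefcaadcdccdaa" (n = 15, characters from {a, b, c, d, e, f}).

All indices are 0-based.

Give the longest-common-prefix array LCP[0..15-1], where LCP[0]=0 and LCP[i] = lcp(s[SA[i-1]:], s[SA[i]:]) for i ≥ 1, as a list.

[0, 1, 2, 1, 0, 1, 1, 2, 0, 1, 2, 1, 0, 1, 0]

sorted suffixes:
  #0 SA[0]=14  'a'
  #1 SA[1]=13  'aa'
  #2 SA[2]=5  'aadcdccdaa'
  #3 SA[3]=6  'adcdccdaa'
  #4 SA[4]=4  'caadcdccdaa'
  #5 SA[5]=10  'ccdaa'
  #6 SA[6]=11  'cdaa'
  #7 SA[7]=8  'cdccdaa'
  #8 SA[8]=12  'daa'
  #9 SA[9]=9  'dccdaa'
  #10 SA[10]=7  'dcdccdaa'
  #11 SA[11]=0  'deefcaadcdccdaa'
  #12 SA[12]=1  'eefcaadcdccdaa'
  #13 SA[13]=2  'efcaadcdccdaa'
  #14 SA[14]=3  'fcaadcdccdaa'

SA = [14, 13, 5, 6, 4, 10, 11, 8, 12, 9, 7, 0, 1, 2, 3]
rank  pair      lcp
   1  s[14:],s[13:]  1  'a'
   2  s[13:],s[5:]  2  'aa'
   3  s[5:],s[6:]  1  'a'
   4  s[6:],s[4:]  0  ''
   5  s[4:],s[10:]  1  'c'
   6  s[10:],s[11:]  1  'c'
   7  s[11:],s[8:]  2  'cd'
   8  s[8:],s[12:]  0  ''
   9  s[12:],s[9:]  1  'd'
  10  s[9:],s[7:]  2  'dc'
  11  s[7:],s[0:]  1  'd'
  12  s[0:],s[1:]  0  ''
  13  s[1:],s[2:]  1  'e'
  14  s[2:],s[3:]  0  ''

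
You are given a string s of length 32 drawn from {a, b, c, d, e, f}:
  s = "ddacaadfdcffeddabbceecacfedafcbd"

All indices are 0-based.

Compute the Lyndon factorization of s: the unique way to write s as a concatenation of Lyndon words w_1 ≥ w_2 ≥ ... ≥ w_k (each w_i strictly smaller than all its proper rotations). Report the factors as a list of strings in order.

emit factor 1: 'd' (i=0, period=1)
emit factor 2: 'd' (i=1, period=1)
emit factor 3: 'ac' (i=2, period=2)
emit factor 4: 'aadfdcffeddabbceecacfedafcbd' (i=4, period=28)

["d", "d", "ac", "aadfdcffeddabbceecacfedafcbd"]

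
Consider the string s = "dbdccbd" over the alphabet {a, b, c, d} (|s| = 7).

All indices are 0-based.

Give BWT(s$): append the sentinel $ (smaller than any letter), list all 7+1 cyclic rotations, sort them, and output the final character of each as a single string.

rank  rotation  last
    0  $dbdccbd  d
    1  bd$dbdcc  c
    2  bdccbd$d  d
    3  cbd$dbdc  c
    4  ccbd$dbd  d
    5  d$dbdccb  b
    6  dbdccbd$  $
    7  dccbd$db  b

dcdcdb$b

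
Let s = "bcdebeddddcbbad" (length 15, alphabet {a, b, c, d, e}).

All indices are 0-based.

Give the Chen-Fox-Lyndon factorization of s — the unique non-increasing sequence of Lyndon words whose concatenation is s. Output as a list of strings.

["bcdebeddddc", "b", "b", "ad"]

emit factor 1: 'bcdebeddddc' (i=0, period=11)
emit factor 2: 'b' (i=11, period=1)
emit factor 3: 'b' (i=12, period=1)
emit factor 4: 'ad' (i=13, period=2)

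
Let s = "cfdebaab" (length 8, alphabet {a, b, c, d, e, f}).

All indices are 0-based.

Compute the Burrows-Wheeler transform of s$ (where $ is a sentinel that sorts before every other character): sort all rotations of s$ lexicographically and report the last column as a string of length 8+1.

rank  rotation   last
    0  $cfdebaab  b
    1  aab$cfdeb  b
    2  ab$cfdeba  a
    3  b$cfdebaa  a
    4  baab$cfde  e
    5  cfdebaab$  $
    6  debaab$cf  f
    7  ebaab$cfd  d
    8  fdebaab$c  c

bbaae$fdc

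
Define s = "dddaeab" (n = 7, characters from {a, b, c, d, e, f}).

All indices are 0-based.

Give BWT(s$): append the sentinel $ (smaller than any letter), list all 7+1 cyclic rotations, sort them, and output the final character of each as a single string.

bedadd$a

rank  rotation  last
    0  $dddaeab  b
    1  ab$dddae  e
    2  aeab$ddd  d
    3  b$dddaea  a
    4  daeab$dd  d
    5  ddaeab$d  d
    6  dddaeab$  $
    7  eab$ddda  a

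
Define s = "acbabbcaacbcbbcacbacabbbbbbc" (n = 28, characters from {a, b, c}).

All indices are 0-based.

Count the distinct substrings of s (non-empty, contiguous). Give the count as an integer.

rank→(start, suffix):
  0 → (7, 'aacbcbbcacbacabbbbbbc')
  1 → (20, 'abbbbbbc')
  2 → (3, 'abbcaacbcbbcacbacabbbbbbc')
  3 → (18, 'acabbbbbbc')
  4 → (0, 'acbabbcaacbcbbcacbacabbbbbbc')
  5 → (15, 'acbacabbbbbbc')
  6 → (8, 'acbcbbcacbacabbbbbbc')
  7 → (2, 'babbcaacbcbbcacbacabbbbbbc')
  8 → (17, 'bacabbbbbbc')
  9 → (21, 'bbbbbbc')
  10 → (22, 'bbbbbc')
  11 → (23, 'bbbbc')
  12 → (24, 'bbbc')
  13 → (25, 'bbc')
  14 → (4, 'bbcaacbcbbcacbacabbbbbbc')
  15 → (12, 'bbcacbacabbbbbbc')
  16 → (26, 'bc')
  17 → (5, 'bcaacbcbbcacbacabbbbbbc')
  18 → (13, 'bcacbacabbbbbbc')
  19 → (10, 'bcbbcacbacabbbbbbc')
  20 → (27, 'c')
  21 → (6, 'caacbcbbcacbacabbbbbbc')
  22 → (19, 'cabbbbbbc')
  23 → (14, 'cacbacabbbbbbc')
  24 → (1, 'cbabbcaacbcbbcacbacabbbbbbc')
  25 → (16, 'cbacabbbbbbc')
  26 → (11, 'cbbcacbacabbbbbbc')
  27 → (9, 'cbcbbcacbacabbbbbbc')

SA = [7, 20, 3, 18, 0, 15, 8, 2, 17, 21, 22, 23, 24, 25, 4, 12, 26, 5, 13, 10, 27, 6, 19, 14, 1, 16, 11, 9]
i: (SA[i-1],SA[i]) lcp shared
  1: (7,20) 1 'a'
  2: (20,3) 3 'abb'
  3: (3,18) 1 'a'
  4: (18,0) 2 'ac'
  5: (0,15) 4 'acba'
  6: (15,8) 3 'acb'
  7: (8,2) 0 ''
  8: (2,17) 2 'ba'
  9: (17,21) 1 'b'
  10: (21,22) 5 'bbbbb'
  11: (22,23) 4 'bbbb'
  12: (23,24) 3 'bbb'
  13: (24,25) 2 'bb'
  14: (25,4) 3 'bbc'
  15: (4,12) 4 'bbca'
  16: (12,26) 1 'b'
  17: (26,5) 2 'bc'
  18: (5,13) 3 'bca'
  19: (13,10) 2 'bc'
  20: (10,27) 0 ''
  21: (27,6) 1 'c'
  22: (6,19) 2 'ca'
  23: (19,14) 2 'ca'
  24: (14,1) 1 'c'
  25: (1,16) 3 'cba'
  26: (16,11) 2 'cb'
  27: (11,9) 2 'cb'

n(n+1)/2 = 28·29/2 = 406
Σ LCP = 0 + 1 + 3 + 1 + 2 + 4 + 3 + 0 + 2 + 1 + 5 + 4 + 3 + 2 + 3 + 4 + 1 + 2 + 3 + 2 + 0 + 1 + 2 + 2 + 1 + 3 + 2 + 2 = 59
distinct = 406 − 59 = 347

347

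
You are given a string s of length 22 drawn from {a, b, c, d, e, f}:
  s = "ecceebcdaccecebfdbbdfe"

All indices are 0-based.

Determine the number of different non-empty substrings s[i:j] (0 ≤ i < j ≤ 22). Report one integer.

231

rank→(start, suffix):
  0 → (8, 'accecebfdbbdfe')
  1 → (17, 'bbdfe')
  2 → (5, 'bcdaccecebfdbbdfe')
  3 → (18, 'bdfe')
  4 → (14, 'bfdbbdfe')
  5 → (9, 'ccecebfdbbdfe')
  6 → (1, 'cceebcdaccecebfdbbdfe')
  7 → (6, 'cdaccecebfdbbdfe')
  8 → (12, 'cebfdbbdfe')
  9 → (10, 'cecebfdbbdfe')
  10 → (2, 'ceebcdaccecebfdbbdfe')
  11 → (7, 'daccecebfdbbdfe')
  12 → (16, 'dbbdfe')
  13 → (19, 'dfe')
  14 → (21, 'e')
  15 → (4, 'ebcdaccecebfdbbdfe')
  16 → (13, 'ebfdbbdfe')
  17 → (0, 'ecceebcdaccecebfdbbdfe')
  18 → (11, 'ecebfdbbdfe')
  19 → (3, 'eebcdaccecebfdbbdfe')
  20 → (15, 'fdbbdfe')
  21 → (20, 'fe')

SA = [8, 17, 5, 18, 14, 9, 1, 6, 12, 10, 2, 7, 16, 19, 21, 4, 13, 0, 11, 3, 15, 20]
[i] adj suffixes → lcp
  [1] 8/17 → 0 ('')
  [2] 17/5 → 1 ('b')
  [3] 5/18 → 1 ('b')
  [4] 18/14 → 1 ('b')
  [5] 14/9 → 0 ('')
  [6] 9/1 → 3 ('cce')
  [7] 1/6 → 1 ('c')
  [8] 6/12 → 1 ('c')
  [9] 12/10 → 2 ('ce')
  [10] 10/2 → 2 ('ce')
  [11] 2/7 → 0 ('')
  [12] 7/16 → 1 ('d')
  [13] 16/19 → 1 ('d')
  [14] 19/21 → 0 ('')
  [15] 21/4 → 1 ('e')
  [16] 4/13 → 2 ('eb')
  [17] 13/0 → 1 ('e')
  [18] 0/11 → 2 ('ec')
  [19] 11/3 → 1 ('e')
  [20] 3/15 → 0 ('')
  [21] 15/20 → 1 ('f')

n(n+1)/2 = 22·23/2 = 253
Σ LCP = 0 + 0 + 1 + 1 + 1 + 0 + 3 + 1 + 1 + 2 + 2 + 0 + 1 + 1 + 0 + 1 + 2 + 1 + 2 + 1 + 0 + 1 = 22
distinct = 253 − 22 = 231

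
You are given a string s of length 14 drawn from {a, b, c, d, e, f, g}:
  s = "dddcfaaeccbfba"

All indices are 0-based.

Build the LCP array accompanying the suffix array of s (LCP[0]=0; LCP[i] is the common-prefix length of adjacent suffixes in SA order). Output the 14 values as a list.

[0, 1, 1, 0, 1, 0, 1, 1, 0, 1, 2, 0, 0, 1]

rank | idx | suffix
   0 |  13 | a
   1 |   5 | aaeccbfba
   2 |   6 | aeccbfba
   3 |  12 | ba
   4 |  10 | bfba
   5 |   9 | cbfba
   6 |   8 | ccbfba
   7 |   3 | cfaaeccbfba
   8 |   2 | dcfaaeccbfba
   9 |   1 | ddcfaaeccbfba
  10 |   0 | dddcfaaeccbfba
  11 |   7 | eccbfba
  12 |   4 | faaeccbfba
  13 |  11 | fba

SA = [13, 5, 6, 12, 10, 9, 8, 3, 2, 1, 0, 7, 4, 11]
rank  pair      lcp
   1  s[13:],s[5:]  1  'a'
   2  s[5:],s[6:]  1  'a'
   3  s[6:],s[12:]  0  ''
   4  s[12:],s[10:]  1  'b'
   5  s[10:],s[9:]  0  ''
   6  s[9:],s[8:]  1  'c'
   7  s[8:],s[3:]  1  'c'
   8  s[3:],s[2:]  0  ''
   9  s[2:],s[1:]  1  'd'
  10  s[1:],s[0:]  2  'dd'
  11  s[0:],s[7:]  0  ''
  12  s[7:],s[4:]  0  ''
  13  s[4:],s[11:]  1  'f'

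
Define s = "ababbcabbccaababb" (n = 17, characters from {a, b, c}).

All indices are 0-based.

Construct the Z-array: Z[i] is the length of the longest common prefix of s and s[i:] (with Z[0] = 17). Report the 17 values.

Z[0]=17
i=1: fresh scan; Z[1]=0
i=2: fresh scan; Z[2]=2 extend→box=[2,4)
i=3: min(r-i=1, Z[1]=0)=0; Z[3]=0
i=4: fresh scan; Z[4]=0
i=5: fresh scan; Z[5]=0
i=6: fresh scan; Z[6]=2 extend→box=[6,8)
i=7: min(r-i=1, Z[1]=0)=0; Z[7]=0
i=8: fresh scan; Z[8]=0
i=9: fresh scan; Z[9]=0
i=10: fresh scan; Z[10]=0
i=11: fresh scan; Z[11]=1 extend→box=[11,12)
i=12: fresh scan; Z[12]=5 extend→box=[12,17)
i=13: min(r-i=4, Z[1]=0)=0; Z[13]=0
i=14: min(r-i=3, Z[2]=2)=2; Z[14]=2
i=15: min(r-i=2, Z[3]=0)=0; Z[15]=0
i=16: min(r-i=1, Z[4]=0)=0; Z[16]=0

[17, 0, 2, 0, 0, 0, 2, 0, 0, 0, 0, 1, 5, 0, 2, 0, 0]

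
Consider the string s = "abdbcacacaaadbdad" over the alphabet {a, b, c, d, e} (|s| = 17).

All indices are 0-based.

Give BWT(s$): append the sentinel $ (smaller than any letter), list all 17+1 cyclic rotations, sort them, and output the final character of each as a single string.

rank  rotation            last
    0  $abdbcacacaaadbdad  d
    1  aaadbdad$abdbcacac  c
    2  aadbdad$abdbcacaca  a
    3  abdbcacacaaadbdad$  $
    4  acaaadbdad$abdbcac  c
    5  acacaaadbdad$abdbc  c
    6  ad$abdbcacacaaadbd  d
    7  adbdad$abdbcacacaa  a
    8  bcacacaaadbdad$abd  d
    9  bdad$abdbcacacaaad  d
   10  bdbcacacaaadbdad$a  a
   11  caaadbdad$abdbcaca  a
   12  cacaaadbdad$abdbca  a
   13  cacacaaadbdad$abdb  b
   14  d$abdbcacacaaadbda  a
   15  dad$abdbcacacaaadb  b
   16  dbcacacaaadbdad$ab  b
   17  dbdad$abdbcacacaaa  a

dca$ccdaddaaababba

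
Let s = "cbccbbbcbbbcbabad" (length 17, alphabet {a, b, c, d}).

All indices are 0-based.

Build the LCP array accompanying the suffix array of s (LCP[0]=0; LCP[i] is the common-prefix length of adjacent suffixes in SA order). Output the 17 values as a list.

rank | idx | suffix
   0 |  13 | abad
   1 |  15 | ad
   2 |  12 | babad
   3 |  14 | bad
   4 |   8 | bbbcbabad
   5 |   4 | bbbcbbbcbabad
   6 |   9 | bbcbabad
   7 |   5 | bbcbbbcbabad
   8 |  10 | bcbabad
   9 |   6 | bcbbbcbabad
  10 |   1 | bccbbbcbbbcbabad
  11 |  11 | cbabad
  12 |   7 | cbbbcbabad
  13 |   3 | cbbbcbbbcbabad
  14 |   0 | cbccbbbcbbbcbabad
  15 |   2 | ccbbbcbbbcbabad
  16 |  16 | d

SA = [13, 15, 12, 14, 8, 4, 9, 5, 10, 6, 1, 11, 7, 3, 0, 2, 16]
rank  pair      lcp
   1  s[13:],s[15:]  1  'a'
   2  s[15:],s[12:]  0  ''
   3  s[12:],s[14:]  2  'ba'
   4  s[14:],s[8:]  1  'b'
   5  s[8:],s[4:]  5  'bbbcb'
   6  s[4:],s[9:]  2  'bb'
   7  s[9:],s[5:]  4  'bbcb'
   8  s[5:],s[10:]  1  'b'
   9  s[10:],s[6:]  3  'bcb'
  10  s[6:],s[1:]  2  'bc'
  11  s[1:],s[11:]  0  ''
  12  s[11:],s[7:]  2  'cb'
  13  s[7:],s[3:]  6  'cbbbcb'
  14  s[3:],s[0:]  2  'cb'
  15  s[0:],s[2:]  1  'c'
  16  s[2:],s[16:]  0  ''

[0, 1, 0, 2, 1, 5, 2, 4, 1, 3, 2, 0, 2, 6, 2, 1, 0]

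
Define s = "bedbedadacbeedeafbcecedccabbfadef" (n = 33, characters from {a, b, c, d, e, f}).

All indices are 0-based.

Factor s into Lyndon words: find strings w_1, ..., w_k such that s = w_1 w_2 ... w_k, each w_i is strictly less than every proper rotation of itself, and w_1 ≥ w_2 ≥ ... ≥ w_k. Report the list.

["bed", "bed", "ad", "acbeedeafbcecedcc", "abbfadef"]

emit factor 1: 'bed' (i=0, period=3)
emit factor 2: 'bed' (i=3, period=3)
emit factor 3: 'ad' (i=6, period=2)
emit factor 4: 'acbeedeafbcecedcc' (i=8, period=17)
emit factor 5: 'abbfadef' (i=25, period=8)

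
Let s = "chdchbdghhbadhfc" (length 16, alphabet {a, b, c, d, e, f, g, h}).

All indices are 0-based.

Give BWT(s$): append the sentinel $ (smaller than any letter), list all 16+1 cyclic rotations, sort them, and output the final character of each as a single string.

cbhhfd$hbahdhccdg

rank  rotation           last
    0  $chdchbdghhbadhfc  c
    1  adhfc$chdchbdghhb  b
    2  badhfc$chdchbdghh  h
    3  bdghhbadhfc$chdch  h
    4  c$chdchbdghhbadhf  f
    5  chbdghhbadhfc$chd  d
    6  chdchbdghhbadhfc$  $
    7  dchbdghhbadhfc$ch  h
    8  dghhbadhfc$chdchb  b
    9  dhfc$chdchbdghhba  a
   10  fc$chdchbdghhbadh  h
   11  ghhbadhfc$chdchbd  d
   12  hbadhfc$chdchbdgh  h
   13  hbdghhbadhfc$chdc  c
   14  hdchbdghhbadhfc$c  c
   15  hfc$chdchbdghhbad  d
   16  hhbadhfc$chdchbdg  g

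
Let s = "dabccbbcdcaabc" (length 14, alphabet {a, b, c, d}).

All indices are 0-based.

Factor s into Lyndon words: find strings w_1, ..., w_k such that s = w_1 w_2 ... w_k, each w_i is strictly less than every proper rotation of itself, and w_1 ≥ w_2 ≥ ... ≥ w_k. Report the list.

["d", "abccbbcdc", "aabc"]

emit factor 1: 'd' (i=0, period=1)
emit factor 2: 'abccbbcdc' (i=1, period=9)
emit factor 3: 'aabc' (i=10, period=4)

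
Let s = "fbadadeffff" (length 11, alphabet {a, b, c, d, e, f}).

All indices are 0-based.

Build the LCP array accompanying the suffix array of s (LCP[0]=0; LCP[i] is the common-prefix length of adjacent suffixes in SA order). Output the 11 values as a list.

[0, 2, 0, 0, 1, 0, 0, 1, 1, 2, 3]

rank | idx | suffix
   0 |   2 | adadeffff
   1 |   4 | adeffff
   2 |   1 | badadeffff
   3 |   3 | dadeffff
   4 |   5 | deffff
   5 |   6 | effff
   6 |  10 | f
   7 |   0 | fbadadeffff
   8 |   9 | ff
   9 |   8 | fff
  10 |   7 | ffff

SA = [2, 4, 1, 3, 5, 6, 10, 0, 9, 8, 7]
rank  pair      lcp
   1  s[2:],s[4:]  2  'ad'
   2  s[4:],s[1:]  0  ''
   3  s[1:],s[3:]  0  ''
   4  s[3:],s[5:]  1  'd'
   5  s[5:],s[6:]  0  ''
   6  s[6:],s[10:]  0  ''
   7  s[10:],s[0:]  1  'f'
   8  s[0:],s[9:]  1  'f'
   9  s[9:],s[8:]  2  'ff'
  10  s[8:],s[7:]  3  'fff'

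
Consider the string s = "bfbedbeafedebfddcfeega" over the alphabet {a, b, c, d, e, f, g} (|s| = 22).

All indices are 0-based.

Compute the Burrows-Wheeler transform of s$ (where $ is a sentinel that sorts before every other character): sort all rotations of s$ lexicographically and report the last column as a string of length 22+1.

agedf$ededfebdbffebbace

rank  rotation                 last
    0  $bfbedbeafedebfddcfeega  a
    1  a$bfbedbeafedebfddcfeeg  g
    2  afedebfddcfeega$bfbedbe  e
    3  beafedebfddcfeega$bfbed  d
    4  bedbeafedebfddcfeega$bf  f
    5  bfbedbeafedebfddcfeega$  $
    6  bfddcfeega$bfbedbeafede  e
    7  cfeega$bfbedbeafedebfdd  d
    8  dbeafedebfddcfeega$bfbe  e
    9  dcfeega$bfbedbeafedebfd  d
   10  ddcfeega$bfbedbeafedebf  f
   11  debfddcfeega$bfbedbeafe  e
   12  eafedebfddcfeega$bfbedb  b
   13  ebfddcfeega$bfbedbeafed  d
   14  edbeafedebfddcfeega$bfb  b
   15  edebfddcfeega$bfbedbeaf  f
   16  eega$bfbedbeafedebfddcf  f
   17  ega$bfbedbeafedebfddcfe  e
   18  fbedbeafedebfddcfeega$b  b
   19  fddcfeega$bfbedbeafedeb  b
   20  fedebfddcfeega$bfbedbea  a
   21  feega$bfbedbeafedebfddc  c
   22  ga$bfbedbeafedebfddcfee  e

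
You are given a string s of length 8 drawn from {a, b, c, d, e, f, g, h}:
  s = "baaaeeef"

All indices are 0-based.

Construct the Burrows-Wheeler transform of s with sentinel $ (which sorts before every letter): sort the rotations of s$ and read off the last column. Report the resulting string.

fbaa$aeee

rank  rotation   last
    0  $baaaeeef  f
    1  aaaeeef$b  b
    2  aaeeef$ba  a
    3  aeeef$baa  a
    4  baaaeeef$  $
    5  eeef$baaa  a
    6  eef$baaae  e
    7  ef$baaaee  e
    8  f$baaaeee  e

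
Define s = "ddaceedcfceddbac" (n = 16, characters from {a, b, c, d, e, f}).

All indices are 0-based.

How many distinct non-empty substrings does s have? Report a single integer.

rank→(start, suffix):
  0 → (14, 'ac')
  1 → (2, 'aceedcfceddbac')
  2 → (13, 'bac')
  3 → (15, 'c')
  4 → (9, 'ceddbac')
  5 → (3, 'ceedcfceddbac')
  6 → (7, 'cfceddbac')
  7 → (1, 'daceedcfceddbac')
  8 → (12, 'dbac')
  9 → (6, 'dcfceddbac')
  10 → (0, 'ddaceedcfceddbac')
  11 → (11, 'ddbac')
  12 → (5, 'edcfceddbac')
  13 → (10, 'eddbac')
  14 → (4, 'eedcfceddbac')
  15 → (8, 'fceddbac')

SA = [14, 2, 13, 15, 9, 3, 7, 1, 12, 6, 0, 11, 5, 10, 4, 8]
rank  pair      lcp
   1  s[14:],s[2:]  2  'ac'
   2  s[2:],s[13:]  0  ''
   3  s[13:],s[15:]  0  ''
   4  s[15:],s[9:]  1  'c'
   5  s[9:],s[3:]  2  'ce'
   6  s[3:],s[7:]  1  'c'
   7  s[7:],s[1:]  0  ''
   8  s[1:],s[12:]  1  'd'
   9  s[12:],s[6:]  1  'd'
  10  s[6:],s[0:]  1  'd'
  11  s[0:],s[11:]  2  'dd'
  12  s[11:],s[5:]  0  ''
  13  s[5:],s[10:]  2  'ed'
  14  s[10:],s[4:]  1  'e'
  15  s[4:],s[8:]  0  ''

n(n+1)/2 = 16·17/2 = 136
Σ LCP = 0 + 2 + 0 + 0 + 1 + 2 + 1 + 0 + 1 + 1 + 1 + 2 + 0 + 2 + 1 + 0 = 14
distinct = 136 − 14 = 122

122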